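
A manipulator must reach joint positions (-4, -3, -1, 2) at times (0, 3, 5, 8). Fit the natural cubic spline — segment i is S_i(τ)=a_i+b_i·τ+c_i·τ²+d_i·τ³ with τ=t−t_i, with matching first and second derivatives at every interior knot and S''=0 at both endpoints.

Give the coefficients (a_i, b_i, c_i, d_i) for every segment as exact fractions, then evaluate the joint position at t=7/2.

Δ: Δ0=1/3, Δ1=1, Δ2=1
row 1: diag=10, rhs=4; c'=1/5, d'=2/5
row 2: denom=10−2·1/5=48/5; d'=(0−2·2/5)/(48/5)=-1/12
back: M2=-1/12
back: M1=2/5−1/5·-1/12=5/12
M: M0=0, M1=5/12, M2=-1/12, M3=0
seg 0: a=-4, c=M0/2=0, d=(M1−M0)/(6·3)=5/216, b=Δ0−h0·(2M0+M1)/6=1/8
seg 1: a=-3, c=M1/2=5/24, d=(M2−M1)/(6·2)=-1/24, b=Δ1−h1·(2M1+M2)/6=3/4
seg 2: a=-1, c=M2/2=-1/24, d=(M3−M2)/(6·3)=1/216, b=Δ2−h2·(2M2+M3)/6=13/12
t_q=7/2 → seg 1, τ=1/2; S=-3+3/4·τ+5/24·τ²+-1/24·τ³=-165/64

  seg 0: a=-4 b=1/8 c=0 d=5/216
  seg 1: a=-3 b=3/4 c=5/24 d=-1/24
  seg 2: a=-1 b=13/12 c=-1/24 d=1/216
S(7/2) = -165/64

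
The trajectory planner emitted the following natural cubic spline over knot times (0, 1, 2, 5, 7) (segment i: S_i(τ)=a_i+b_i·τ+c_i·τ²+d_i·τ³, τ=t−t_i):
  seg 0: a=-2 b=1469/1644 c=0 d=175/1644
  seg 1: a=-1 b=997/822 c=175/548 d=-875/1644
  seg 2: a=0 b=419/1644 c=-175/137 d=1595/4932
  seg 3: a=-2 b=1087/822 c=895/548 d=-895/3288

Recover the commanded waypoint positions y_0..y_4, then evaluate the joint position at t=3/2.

y_0 = S_0(0) = a_0 = -2
y_1 = S_1(0) = a_1 = -1
y_2 = S_2(0) = a_2 = 0
y_3 = S_3(0) = a_3 = -2
y_4 = S_3(2) = 5
t_q=3/2 is in segment 1 (τ=1/2); S_1(τ)=-1667/4384

y_0=-2 y_1=-1 y_2=0 y_3=-2 y_4=5
S(3/2) = -1667/4384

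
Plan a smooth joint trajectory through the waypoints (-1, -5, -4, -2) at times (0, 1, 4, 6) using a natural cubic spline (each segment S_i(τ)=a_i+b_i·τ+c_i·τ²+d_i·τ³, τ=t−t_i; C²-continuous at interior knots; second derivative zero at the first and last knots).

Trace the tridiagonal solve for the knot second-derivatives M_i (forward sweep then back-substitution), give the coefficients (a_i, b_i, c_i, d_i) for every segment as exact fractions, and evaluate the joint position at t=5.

Δ: Δ0=-4, Δ1=1/3, Δ2=1
row 1: diag=8, rhs=26; c'=3/8, d'=13/4
row 2: denom=10−3·3/8=71/8; d'=(4−3·13/4)/(71/8)=-46/71
back: M2=-46/71
back: M1=13/4−3/8·-46/71=248/71
M: M0=0, M1=248/71, M2=-46/71, M3=0
seg 0: a=-1, c=M0/2=0, d=(M1−M0)/(6·1)=124/213, b=Δ0−h0·(2M0+M1)/6=-976/213
seg 1: a=-5, c=M1/2=124/71, d=(M2−M1)/(6·3)=-49/213, b=Δ1−h1·(2M1+M2)/6=-604/213
seg 2: a=-4, c=M2/2=-23/71, d=(M3−M2)/(6·2)=23/426, b=Δ2−h2·(2M2+M3)/6=305/213
t_q=5 → seg 2, τ=1; S=-4+305/213·τ+-23/71·τ²+23/426·τ³=-403/142

  seg 0: a=-1 b=-976/213 c=0 d=124/213
  seg 1: a=-5 b=-604/213 c=124/71 d=-49/213
  seg 2: a=-4 b=305/213 c=-23/71 d=23/426
S(5) = -403/142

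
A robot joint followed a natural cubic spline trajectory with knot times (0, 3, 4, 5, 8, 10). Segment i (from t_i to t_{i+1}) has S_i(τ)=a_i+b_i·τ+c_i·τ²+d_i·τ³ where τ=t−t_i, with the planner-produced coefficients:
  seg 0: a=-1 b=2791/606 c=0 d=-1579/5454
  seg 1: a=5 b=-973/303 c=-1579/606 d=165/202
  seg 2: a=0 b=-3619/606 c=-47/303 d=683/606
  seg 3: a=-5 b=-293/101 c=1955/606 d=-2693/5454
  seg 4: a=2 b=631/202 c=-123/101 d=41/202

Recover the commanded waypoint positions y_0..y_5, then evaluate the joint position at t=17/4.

y_0=-1 y_1=5 y_2=0 y_3=-5 y_4=2 y_5=5
S(17/4) = -19199/12928

y_0 = S_0(0) = a_0 = -1
y_1 = S_1(0) = a_1 = 5
y_2 = S_2(0) = a_2 = 0
y_3 = S_3(0) = a_3 = -5
y_4 = S_4(0) = a_4 = 2
y_5 = S_4(2) = 5
t_q=17/4 is in segment 2 (τ=1/4); S_2(τ)=-19199/12928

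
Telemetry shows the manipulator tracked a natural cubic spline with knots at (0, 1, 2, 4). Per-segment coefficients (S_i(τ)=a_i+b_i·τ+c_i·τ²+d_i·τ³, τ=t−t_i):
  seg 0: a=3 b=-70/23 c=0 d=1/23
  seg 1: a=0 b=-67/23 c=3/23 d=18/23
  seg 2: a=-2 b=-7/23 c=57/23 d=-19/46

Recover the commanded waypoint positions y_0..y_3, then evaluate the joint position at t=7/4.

y_0=3 y_1=0 y_2=-2 y_3=4
S(7/4) = -57/32

y_0 = S_0(0) = a_0 = 3
y_1 = S_1(0) = a_1 = 0
y_2 = S_2(0) = a_2 = -2
y_3 = S_2(2) = 4
t_q=7/4 is in segment 1 (τ=3/4); S_1(τ)=-57/32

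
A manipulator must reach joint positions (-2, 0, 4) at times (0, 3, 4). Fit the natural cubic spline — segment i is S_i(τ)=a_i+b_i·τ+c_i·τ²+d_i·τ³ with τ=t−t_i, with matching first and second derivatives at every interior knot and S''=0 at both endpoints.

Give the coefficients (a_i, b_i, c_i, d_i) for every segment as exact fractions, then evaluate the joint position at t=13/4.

Δ: Δ0=2/3, Δ1=4
row 1: diag=8, rhs=20; c'=1/8, d'=5/2
back: M1=5/2
M: M0=0, M1=5/2, M2=0
seg 0: a=-2, c=M0/2=0, d=(M1−M0)/(6·3)=5/36, b=Δ0−h0·(2M0+M1)/6=-7/12
seg 1: a=0, c=M1/2=5/4, d=(M2−M1)/(6·1)=-5/12, b=Δ1−h1·(2M1+M2)/6=19/6
t_q=13/4 → seg 1, τ=1/4; S=0+19/6·τ+5/4·τ²+-5/12·τ³=221/256

  seg 0: a=-2 b=-7/12 c=0 d=5/36
  seg 1: a=0 b=19/6 c=5/4 d=-5/12
S(13/4) = 221/256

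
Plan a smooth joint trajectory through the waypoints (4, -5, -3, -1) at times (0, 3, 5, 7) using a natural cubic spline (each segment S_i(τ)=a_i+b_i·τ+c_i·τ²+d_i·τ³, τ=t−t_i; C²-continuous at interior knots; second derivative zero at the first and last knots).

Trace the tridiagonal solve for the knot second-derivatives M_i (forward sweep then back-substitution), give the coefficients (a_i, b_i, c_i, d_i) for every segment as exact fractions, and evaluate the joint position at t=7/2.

  seg 0: a=4 b=-81/19 c=0 d=8/57
  seg 1: a=-5 b=-9/19 c=24/19 d=-5/19
  seg 2: a=-3 b=27/19 c=-6/19 d=1/19
S(7/2) = -753/152

Δ: Δ0=-3, Δ1=1, Δ2=1
row 1: diag=10, rhs=24; c'=1/5, d'=12/5
row 2: denom=8−2·1/5=38/5; d'=(0−2·12/5)/(38/5)=-12/19
back: M2=-12/19
back: M1=12/5−1/5·-12/19=48/19
M: M0=0, M1=48/19, M2=-12/19, M3=0
seg 0: a=4, c=M0/2=0, d=(M1−M0)/(6·3)=8/57, b=Δ0−h0·(2M0+M1)/6=-81/19
seg 1: a=-5, c=M1/2=24/19, d=(M2−M1)/(6·2)=-5/19, b=Δ1−h1·(2M1+M2)/6=-9/19
seg 2: a=-3, c=M2/2=-6/19, d=(M3−M2)/(6·2)=1/19, b=Δ2−h2·(2M2+M3)/6=27/19
t_q=7/2 → seg 1, τ=1/2; S=-5+-9/19·τ+24/19·τ²+-5/19·τ³=-753/152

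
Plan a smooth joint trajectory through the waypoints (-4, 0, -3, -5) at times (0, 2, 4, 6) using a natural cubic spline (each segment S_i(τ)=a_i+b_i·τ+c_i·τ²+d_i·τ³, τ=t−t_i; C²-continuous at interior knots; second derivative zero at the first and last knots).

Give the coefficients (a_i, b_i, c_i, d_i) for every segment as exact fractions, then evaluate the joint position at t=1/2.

  seg 0: a=-4 b=89/30 c=0 d=-29/120
  seg 1: a=0 b=1/15 c=-29/20 d=1/3
  seg 2: a=-3 b=-26/15 c=11/20 d=-11/120
S(1/2) = -163/64

Δ: Δ0=2, Δ1=-3/2, Δ2=-1
row 1: diag=8, rhs=-21; c'=1/4, d'=-21/8
row 2: denom=8−2·1/4=15/2; d'=(3−2·-21/8)/(15/2)=11/10
back: M2=11/10
back: M1=-21/8−1/4·11/10=-29/10
M: M0=0, M1=-29/10, M2=11/10, M3=0
seg 0: a=-4, c=M0/2=0, d=(M1−M0)/(6·2)=-29/120, b=Δ0−h0·(2M0+M1)/6=89/30
seg 1: a=0, c=M1/2=-29/20, d=(M2−M1)/(6·2)=1/3, b=Δ1−h1·(2M1+M2)/6=1/15
seg 2: a=-3, c=M2/2=11/20, d=(M3−M2)/(6·2)=-11/120, b=Δ2−h2·(2M2+M3)/6=-26/15
t_q=1/2 → seg 0, τ=1/2; S=-4+89/30·τ+0·τ²+-29/120·τ³=-163/64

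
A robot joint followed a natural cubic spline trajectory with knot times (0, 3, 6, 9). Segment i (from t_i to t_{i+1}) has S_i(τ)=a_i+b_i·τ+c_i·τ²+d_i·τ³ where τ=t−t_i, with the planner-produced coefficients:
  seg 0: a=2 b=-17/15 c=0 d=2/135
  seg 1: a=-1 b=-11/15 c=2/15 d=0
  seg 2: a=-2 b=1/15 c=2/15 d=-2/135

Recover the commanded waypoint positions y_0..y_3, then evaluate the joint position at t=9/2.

y_0=2 y_1=-1 y_2=-2 y_3=-1
S(9/2) = -9/5

y_0 = S_0(0) = a_0 = 2
y_1 = S_1(0) = a_1 = -1
y_2 = S_2(0) = a_2 = -2
y_3 = S_2(3) = -1
t_q=9/2 is in segment 1 (τ=3/2); S_1(τ)=-9/5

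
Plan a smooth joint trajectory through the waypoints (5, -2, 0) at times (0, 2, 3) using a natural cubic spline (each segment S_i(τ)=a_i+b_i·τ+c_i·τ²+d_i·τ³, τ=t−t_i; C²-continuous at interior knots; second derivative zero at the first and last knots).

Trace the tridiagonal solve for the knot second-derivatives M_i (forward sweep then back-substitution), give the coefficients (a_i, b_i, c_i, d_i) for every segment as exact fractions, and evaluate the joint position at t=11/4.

  seg 0: a=5 b=-16/3 c=0 d=11/24
  seg 1: a=-2 b=1/6 c=11/4 d=-11/12
S(11/4) = -183/256

Δ: Δ0=-7/2, Δ1=2
row 1: diag=6, rhs=33; c'=1/6, d'=11/2
back: M1=11/2
M: M0=0, M1=11/2, M2=0
seg 0: a=5, c=M0/2=0, d=(M1−M0)/(6·2)=11/24, b=Δ0−h0·(2M0+M1)/6=-16/3
seg 1: a=-2, c=M1/2=11/4, d=(M2−M1)/(6·1)=-11/12, b=Δ1−h1·(2M1+M2)/6=1/6
t_q=11/4 → seg 1, τ=3/4; S=-2+1/6·τ+11/4·τ²+-11/12·τ³=-183/256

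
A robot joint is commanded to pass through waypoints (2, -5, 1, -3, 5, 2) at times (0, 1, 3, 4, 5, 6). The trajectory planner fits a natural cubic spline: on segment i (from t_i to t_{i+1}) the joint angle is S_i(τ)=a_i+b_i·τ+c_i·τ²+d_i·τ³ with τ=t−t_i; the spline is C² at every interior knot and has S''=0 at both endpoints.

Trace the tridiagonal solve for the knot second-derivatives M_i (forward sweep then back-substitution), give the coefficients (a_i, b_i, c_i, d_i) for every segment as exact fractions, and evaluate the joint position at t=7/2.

Δ: Δ0=-7, Δ1=3, Δ2=-4, Δ3=8, Δ4=-3
row 1: diag=6, rhs=60; c'=1/3, d'=10
row 2: denom=6−2·1/3=16/3; d'=(-42−2·10)/(16/3)=-93/8
row 3: denom=4−1·3/16=61/16; d'=(72−1·-93/8)/(61/16)=1338/61
row 4: denom=4−1·16/61=228/61; d'=(-66−1·1338/61)/(228/61)=-447/19
back: M4=-447/19
back: M3=1338/61−16/61·-447/19=534/19
back: M2=-93/8−3/16·534/19=-321/19
back: M1=10−1/3·-321/19=297/19
M: M0=0, M1=297/19, M2=-321/19, M3=534/19, M4=-447/19, M5=0
seg 0: a=2, c=M0/2=0, d=(M1−M0)/(6·1)=99/38, b=Δ0−h0·(2M0+M1)/6=-365/38
seg 1: a=-5, c=M1/2=297/38, d=(M2−M1)/(6·2)=-103/38, b=Δ1−h1·(2M1+M2)/6=-34/19
seg 2: a=1, c=M2/2=-321/38, d=(M3−M2)/(6·1)=15/2, b=Δ2−h2·(2M2+M3)/6=-58/19
seg 3: a=-3, c=M3/2=267/19, d=(M4−M3)/(6·1)=-327/38, b=Δ3−h3·(2M3+M4)/6=97/38
seg 4: a=5, c=M4/2=-447/38, d=(M5−M4)/(6·1)=149/38, b=Δ4−h4·(2M4+M5)/6=92/19
t_q=7/2 → seg 2, τ=1/2; S=1+-58/19·τ+-321/38·τ²+15/2·τ³=-517/304

  seg 0: a=2 b=-365/38 c=0 d=99/38
  seg 1: a=-5 b=-34/19 c=297/38 d=-103/38
  seg 2: a=1 b=-58/19 c=-321/38 d=15/2
  seg 3: a=-3 b=97/38 c=267/19 d=-327/38
  seg 4: a=5 b=92/19 c=-447/38 d=149/38
S(7/2) = -517/304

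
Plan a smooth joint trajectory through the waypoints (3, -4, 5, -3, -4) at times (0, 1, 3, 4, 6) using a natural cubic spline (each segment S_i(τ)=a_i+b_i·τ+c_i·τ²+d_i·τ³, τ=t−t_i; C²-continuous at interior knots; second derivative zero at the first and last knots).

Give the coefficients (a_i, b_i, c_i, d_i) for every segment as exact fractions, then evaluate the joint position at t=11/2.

Δ: Δ0=-7, Δ1=9/2, Δ2=-8, Δ3=-1/2
row 1: diag=6, rhs=69; c'=1/3, d'=23/2
row 2: denom=6−2·1/3=16/3; d'=(-75−2·23/2)/(16/3)=-147/8
row 3: denom=6−1·3/16=93/16; d'=(45−1·-147/8)/(93/16)=338/31
back: M3=338/31
back: M2=-147/8−3/16·338/31=-633/31
back: M1=23/2−1/3·-633/31=1135/62
M: M0=0, M1=1135/62, M2=-633/31, M3=338/31, M4=0
seg 0: a=3, c=M0/2=0, d=(M1−M0)/(6·1)=1135/372, b=Δ0−h0·(2M0+M1)/6=-3739/372
seg 1: a=-4, c=M1/2=1135/124, d=(M2−M1)/(6·2)=-2401/744, b=Δ1−h1·(2M1+M2)/6=-167/186
seg 2: a=5, c=M2/2=-633/62, d=(M3−M2)/(6·1)=971/186, b=Δ2−h2·(2M2+M3)/6=-280/93
seg 3: a=-3, c=M3/2=169/31, d=(M4−M3)/(6·2)=-169/186, b=Δ3−h3·(2M3+M4)/6=-1445/186
t_q=11/2 → seg 3, τ=3/2; S=-3+-1445/186·τ+169/31·τ²+-169/186·τ³=-2705/496

  seg 0: a=3 b=-3739/372 c=0 d=1135/372
  seg 1: a=-4 b=-167/186 c=1135/124 d=-2401/744
  seg 2: a=5 b=-280/93 c=-633/62 d=971/186
  seg 3: a=-3 b=-1445/186 c=169/31 d=-169/186
S(11/2) = -2705/496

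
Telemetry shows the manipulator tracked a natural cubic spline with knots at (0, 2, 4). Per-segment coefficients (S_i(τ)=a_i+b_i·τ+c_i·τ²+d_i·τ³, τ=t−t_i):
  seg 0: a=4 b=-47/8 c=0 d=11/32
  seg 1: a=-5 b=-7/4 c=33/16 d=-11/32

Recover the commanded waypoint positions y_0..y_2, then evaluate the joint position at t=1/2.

y_0=4 y_1=-5 y_2=-3
S(1/2) = 283/256

y_0 = S_0(0) = a_0 = 4
y_1 = S_1(0) = a_1 = -5
y_2 = S_1(2) = -3
t_q=1/2 is in segment 0 (τ=1/2); S_0(τ)=283/256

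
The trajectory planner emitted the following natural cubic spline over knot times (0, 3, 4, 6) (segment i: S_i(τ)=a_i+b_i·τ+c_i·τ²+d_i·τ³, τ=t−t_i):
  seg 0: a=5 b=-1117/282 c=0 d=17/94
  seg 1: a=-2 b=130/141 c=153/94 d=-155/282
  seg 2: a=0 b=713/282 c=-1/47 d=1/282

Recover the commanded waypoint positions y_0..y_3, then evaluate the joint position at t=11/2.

y_0 = S_0(0) = a_0 = 5
y_1 = S_1(0) = a_1 = -2
y_2 = S_2(0) = a_2 = 0
y_3 = S_2(2) = 5
t_q=11/2 is in segment 2 (τ=3/2); S_2(τ)=2825/752

y_0=5 y_1=-2 y_2=0 y_3=5
S(11/2) = 2825/752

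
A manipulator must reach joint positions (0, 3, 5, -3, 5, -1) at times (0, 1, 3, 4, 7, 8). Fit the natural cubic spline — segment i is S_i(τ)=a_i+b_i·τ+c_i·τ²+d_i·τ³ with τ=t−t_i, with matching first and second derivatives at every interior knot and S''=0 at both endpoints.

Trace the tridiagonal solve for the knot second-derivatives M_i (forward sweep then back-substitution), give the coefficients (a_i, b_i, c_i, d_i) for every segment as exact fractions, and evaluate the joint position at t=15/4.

  seg 0: a=0 b=6851/2568 c=0 d=853/2568
  seg 1: a=3 b=4705/1284 c=853/856 d=-1495/1284
  seg 2: a=5 b=-8117/1284 c=-5127/856 d=11071/2568
  seg 3: a=-3 b=-13783/2568 c=743/107 d=-10955/7704
  seg 4: a=5 b=-2693/1284 c=-5011/856 d=5011/2568
S(15/4) = -70757/54784

Δ: Δ0=3, Δ1=1, Δ2=-8, Δ3=8/3, Δ4=-6
row 1: diag=6, rhs=-12; c'=1/3, d'=-2
row 2: denom=6−2·1/3=16/3; d'=(-54−2·-2)/(16/3)=-75/8
row 3: denom=8−1·3/16=125/16; d'=(64−1·-75/8)/(125/16)=1174/125
row 4: denom=8−3·48/125=856/125; d'=(-52−3·1174/125)/(856/125)=-5011/428
back: M4=-5011/428
back: M3=1174/125−48/125·-5011/428=1486/107
back: M2=-75/8−3/16·1486/107=-5127/428
back: M1=-2−1/3·-5127/428=853/428
M: M0=0, M1=853/428, M2=-5127/428, M3=1486/107, M4=-5011/428, M5=0
seg 0: a=0, c=M0/2=0, d=(M1−M0)/(6·1)=853/2568, b=Δ0−h0·(2M0+M1)/6=6851/2568
seg 1: a=3, c=M1/2=853/856, d=(M2−M1)/(6·2)=-1495/1284, b=Δ1−h1·(2M1+M2)/6=4705/1284
seg 2: a=5, c=M2/2=-5127/856, d=(M3−M2)/(6·1)=11071/2568, b=Δ2−h2·(2M2+M3)/6=-8117/1284
seg 3: a=-3, c=M3/2=743/107, d=(M4−M3)/(6·3)=-10955/7704, b=Δ3−h3·(2M3+M4)/6=-13783/2568
seg 4: a=5, c=M4/2=-5011/856, d=(M5−M4)/(6·1)=5011/2568, b=Δ4−h4·(2M4+M5)/6=-2693/1284
t_q=15/4 → seg 2, τ=3/4; S=5+-8117/1284·τ+-5127/856·τ²+11071/2568·τ³=-70757/54784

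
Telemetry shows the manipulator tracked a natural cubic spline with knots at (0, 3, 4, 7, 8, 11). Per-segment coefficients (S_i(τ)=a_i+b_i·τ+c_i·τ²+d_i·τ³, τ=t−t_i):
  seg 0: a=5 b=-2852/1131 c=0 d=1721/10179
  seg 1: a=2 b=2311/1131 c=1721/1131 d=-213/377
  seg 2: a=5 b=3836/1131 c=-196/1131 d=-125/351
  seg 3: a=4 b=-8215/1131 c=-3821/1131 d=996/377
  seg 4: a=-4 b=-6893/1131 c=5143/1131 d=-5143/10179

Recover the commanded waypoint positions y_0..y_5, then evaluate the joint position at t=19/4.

y_0 = S_0(0) = a_0 = 5
y_1 = S_1(0) = a_1 = 2
y_2 = S_2(0) = a_2 = 5
y_3 = S_3(0) = a_3 = 4
y_4 = S_4(0) = a_4 = -4
y_5 = S_4(3) = 5
t_q=19/4 is in segment 2 (τ=3/4); S_2(τ)=176039/24128

y_0=5 y_1=2 y_2=5 y_3=4 y_4=-4 y_5=5
S(19/4) = 176039/24128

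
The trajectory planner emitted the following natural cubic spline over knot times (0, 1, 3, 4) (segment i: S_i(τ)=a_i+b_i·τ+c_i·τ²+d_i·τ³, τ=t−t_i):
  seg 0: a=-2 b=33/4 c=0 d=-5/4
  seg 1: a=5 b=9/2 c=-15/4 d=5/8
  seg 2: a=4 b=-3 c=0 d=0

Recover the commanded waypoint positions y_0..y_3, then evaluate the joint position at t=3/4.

y_0 = S_0(0) = a_0 = -2
y_1 = S_1(0) = a_1 = 5
y_2 = S_2(0) = a_2 = 4
y_3 = S_2(1) = 1
t_q=3/4 is in segment 0 (τ=3/4); S_0(τ)=937/256

y_0=-2 y_1=5 y_2=4 y_3=1
S(3/4) = 937/256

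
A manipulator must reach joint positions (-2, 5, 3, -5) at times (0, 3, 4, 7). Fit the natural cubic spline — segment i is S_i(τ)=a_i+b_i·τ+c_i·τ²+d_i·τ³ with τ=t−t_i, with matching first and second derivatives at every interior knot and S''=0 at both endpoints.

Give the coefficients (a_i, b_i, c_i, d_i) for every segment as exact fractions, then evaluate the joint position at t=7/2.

Δ: Δ0=7/3, Δ1=-2, Δ2=-8/3
row 1: diag=8, rhs=-26; c'=1/8, d'=-13/4
row 2: denom=8−1·1/8=63/8; d'=(-4−1·-13/4)/(63/8)=-2/21
back: M2=-2/21
back: M1=-13/4−1/8·-2/21=-68/21
M: M0=0, M1=-68/21, M2=-2/21, M3=0
seg 0: a=-2, c=M0/2=0, d=(M1−M0)/(6·3)=-34/189, b=Δ0−h0·(2M0+M1)/6=83/21
seg 1: a=5, c=M1/2=-34/21, d=(M2−M1)/(6·1)=11/21, b=Δ1−h1·(2M1+M2)/6=-19/21
seg 2: a=3, c=M2/2=-1/21, d=(M3−M2)/(6·3)=1/189, b=Δ2−h2·(2M2+M3)/6=-18/7
t_q=7/2 → seg 1, τ=1/2; S=5+-19/21·τ+-34/21·τ²+11/21·τ³=101/24

  seg 0: a=-2 b=83/21 c=0 d=-34/189
  seg 1: a=5 b=-19/21 c=-34/21 d=11/21
  seg 2: a=3 b=-18/7 c=-1/21 d=1/189
S(7/2) = 101/24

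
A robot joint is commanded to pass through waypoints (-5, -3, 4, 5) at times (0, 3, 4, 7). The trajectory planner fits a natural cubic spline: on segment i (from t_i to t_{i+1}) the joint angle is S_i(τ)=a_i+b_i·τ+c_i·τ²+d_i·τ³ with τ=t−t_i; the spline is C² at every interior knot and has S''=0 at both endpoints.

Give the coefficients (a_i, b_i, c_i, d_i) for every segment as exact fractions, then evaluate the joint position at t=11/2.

  seg 0: a=-5 b=-130/63 c=0 d=172/567
  seg 1: a=-3 b=386/63 c=172/63 d=-13/7
  seg 2: a=4 b=379/63 c=-179/63 d=179/567
S(11/2) = 431/56

Δ: Δ0=2/3, Δ1=7, Δ2=1/3
row 1: diag=8, rhs=38; c'=1/8, d'=19/4
row 2: denom=8−1·1/8=63/8; d'=(-40−1·19/4)/(63/8)=-358/63
back: M2=-358/63
back: M1=19/4−1/8·-358/63=344/63
M: M0=0, M1=344/63, M2=-358/63, M3=0
seg 0: a=-5, c=M0/2=0, d=(M1−M0)/(6·3)=172/567, b=Δ0−h0·(2M0+M1)/6=-130/63
seg 1: a=-3, c=M1/2=172/63, d=(M2−M1)/(6·1)=-13/7, b=Δ1−h1·(2M1+M2)/6=386/63
seg 2: a=4, c=M2/2=-179/63, d=(M3−M2)/(6·3)=179/567, b=Δ2−h2·(2M2+M3)/6=379/63
t_q=11/2 → seg 2, τ=3/2; S=4+379/63·τ+-179/63·τ²+179/567·τ³=431/56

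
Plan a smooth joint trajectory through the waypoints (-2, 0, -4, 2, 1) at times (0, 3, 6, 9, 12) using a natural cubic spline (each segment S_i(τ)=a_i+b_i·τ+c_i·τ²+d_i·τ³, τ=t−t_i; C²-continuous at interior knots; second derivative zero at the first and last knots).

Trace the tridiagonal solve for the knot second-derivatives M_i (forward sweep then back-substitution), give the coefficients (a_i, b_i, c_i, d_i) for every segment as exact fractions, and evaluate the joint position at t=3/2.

  seg 0: a=-2 b=83/56 c=0 d=-137/1512
  seg 1: a=0 b=-27/28 c=-137/168 d=349/1512
  seg 2: a=-4 b=3/8 c=53/42 d=-121/504
  seg 3: a=2 b=41/28 c=-151/168 d=151/1512
S(3/2) = -37/448

Δ: Δ0=2/3, Δ1=-4/3, Δ2=2, Δ3=-1/3
row 1: diag=12, rhs=-12; c'=1/4, d'=-1
row 2: denom=12−3·1/4=45/4; d'=(20−3·-1)/(45/4)=92/45
row 3: denom=12−3·4/15=56/5; d'=(-14−3·92/45)/(56/5)=-151/84
back: M3=-151/84
back: M2=92/45−4/15·-151/84=53/21
back: M1=-1−1/4·53/21=-137/84
M: M0=0, M1=-137/84, M2=53/21, M3=-151/84, M4=0
seg 0: a=-2, c=M0/2=0, d=(M1−M0)/(6·3)=-137/1512, b=Δ0−h0·(2M0+M1)/6=83/56
seg 1: a=0, c=M1/2=-137/168, d=(M2−M1)/(6·3)=349/1512, b=Δ1−h1·(2M1+M2)/6=-27/28
seg 2: a=-4, c=M2/2=53/42, d=(M3−M2)/(6·3)=-121/504, b=Δ2−h2·(2M2+M3)/6=3/8
seg 3: a=2, c=M3/2=-151/168, d=(M4−M3)/(6·3)=151/1512, b=Δ3−h3·(2M3+M4)/6=41/28
t_q=3/2 → seg 0, τ=3/2; S=-2+83/56·τ+0·τ²+-137/1512·τ³=-37/448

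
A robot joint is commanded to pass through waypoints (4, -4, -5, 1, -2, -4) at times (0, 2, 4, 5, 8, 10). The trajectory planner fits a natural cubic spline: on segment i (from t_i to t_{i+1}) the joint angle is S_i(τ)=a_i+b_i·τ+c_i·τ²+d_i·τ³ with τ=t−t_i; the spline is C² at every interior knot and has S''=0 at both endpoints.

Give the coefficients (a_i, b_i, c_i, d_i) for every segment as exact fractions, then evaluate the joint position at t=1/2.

Δ: Δ0=-4, Δ1=-1/2, Δ2=6, Δ3=-1, Δ4=-1
row 1: diag=8, rhs=21; c'=1/4, d'=21/8
row 2: denom=6−2·1/4=11/2; d'=(39−2·21/8)/(11/2)=135/22
row 3: denom=8−1·2/11=86/11; d'=(-42−1·135/22)/(86/11)=-1059/172
row 4: denom=10−3·33/86=761/86; d'=(0−3·-1059/172)/(761/86)=3177/1522
back: M4=3177/1522
back: M3=-1059/172−33/86·3177/1522=-5295/761
back: M2=135/22−2/11·-5295/761=11265/1522
back: M1=21/8−1/4·11265/1522=1179/1522
M: M0=0, M1=1179/1522, M2=11265/1522, M3=-5295/761, M4=3177/1522, M5=0
seg 0: a=4, c=M0/2=0, d=(M1−M0)/(6·2)=393/6088, b=Δ0−h0·(2M0+M1)/6=-6481/1522
seg 1: a=-4, c=M1/2=1179/3044, d=(M2−M1)/(6·2)=1681/3044, b=Δ1−h1·(2M1+M2)/6=-2651/761
seg 2: a=-5, c=M2/2=11265/3044, d=(M3−M2)/(6·1)=-7285/3044, b=Δ2−h2·(2M2+M3)/6=3571/761
seg 3: a=1, c=M3/2=-5295/1522, d=(M4−M3)/(6·3)=4589/9132, b=Δ3−h3·(2M3+M4)/6=14959/3044
seg 4: a=-2, c=M4/2=3177/3044, d=(M5−M4)/(6·2)=-1059/6088, b=Δ4−h4·(2M4+M5)/6=-1820/761
t_q=1/2 → seg 0, τ=1/2; S=4+-6481/1522·τ+0·τ²+393/6088·τ³=91513/48704

  seg 0: a=4 b=-6481/1522 c=0 d=393/6088
  seg 1: a=-4 b=-2651/761 c=1179/3044 d=1681/3044
  seg 2: a=-5 b=3571/761 c=11265/3044 d=-7285/3044
  seg 3: a=1 b=14959/3044 c=-5295/1522 d=4589/9132
  seg 4: a=-2 b=-1820/761 c=3177/3044 d=-1059/6088
S(1/2) = 91513/48704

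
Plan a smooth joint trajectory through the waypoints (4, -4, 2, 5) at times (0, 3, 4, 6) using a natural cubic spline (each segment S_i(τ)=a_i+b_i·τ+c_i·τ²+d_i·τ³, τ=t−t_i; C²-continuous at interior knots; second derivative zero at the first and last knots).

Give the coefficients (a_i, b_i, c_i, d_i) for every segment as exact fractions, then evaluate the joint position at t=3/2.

Δ: Δ0=-8/3, Δ1=6, Δ2=3/2
row 1: diag=8, rhs=52; c'=1/8, d'=13/2
row 2: denom=6−1·1/8=47/8; d'=(-27−1·13/2)/(47/8)=-268/47
back: M2=-268/47
back: M1=13/2−1/8·-268/47=339/47
M: M0=0, M1=339/47, M2=-268/47, M3=0
seg 0: a=4, c=M0/2=0, d=(M1−M0)/(6·3)=113/282, b=Δ0−h0·(2M0+M1)/6=-1769/282
seg 1: a=-4, c=M1/2=339/94, d=(M2−M1)/(6·1)=-607/282, b=Δ1−h1·(2M1+M2)/6=641/141
seg 2: a=2, c=M2/2=-134/47, d=(M3−M2)/(6·2)=67/141, b=Δ2−h2·(2M2+M3)/6=1495/282
t_q=3/2 → seg 0, τ=3/2; S=4+-1769/282·τ+0·τ²+113/282·τ³=-3051/752

  seg 0: a=4 b=-1769/282 c=0 d=113/282
  seg 1: a=-4 b=641/141 c=339/94 d=-607/282
  seg 2: a=2 b=1495/282 c=-134/47 d=67/141
S(3/2) = -3051/752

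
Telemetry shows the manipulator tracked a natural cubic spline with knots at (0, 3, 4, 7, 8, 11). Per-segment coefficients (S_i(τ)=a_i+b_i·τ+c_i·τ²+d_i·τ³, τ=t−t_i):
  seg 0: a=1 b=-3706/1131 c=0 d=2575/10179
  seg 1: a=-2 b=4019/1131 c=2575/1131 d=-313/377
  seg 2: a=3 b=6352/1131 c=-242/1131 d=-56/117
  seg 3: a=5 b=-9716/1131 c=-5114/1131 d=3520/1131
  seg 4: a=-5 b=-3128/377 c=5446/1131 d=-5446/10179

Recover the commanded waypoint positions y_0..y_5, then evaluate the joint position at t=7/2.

y_0=1 y_1=-2 y_2=3 y_3=5 y_4=-5 y_5=-1
S(7/2) = 2191/9048

y_0 = S_0(0) = a_0 = 1
y_1 = S_1(0) = a_1 = -2
y_2 = S_2(0) = a_2 = 3
y_3 = S_3(0) = a_3 = 5
y_4 = S_4(0) = a_4 = -5
y_5 = S_4(3) = -1
t_q=7/2 is in segment 1 (τ=1/2); S_1(τ)=2191/9048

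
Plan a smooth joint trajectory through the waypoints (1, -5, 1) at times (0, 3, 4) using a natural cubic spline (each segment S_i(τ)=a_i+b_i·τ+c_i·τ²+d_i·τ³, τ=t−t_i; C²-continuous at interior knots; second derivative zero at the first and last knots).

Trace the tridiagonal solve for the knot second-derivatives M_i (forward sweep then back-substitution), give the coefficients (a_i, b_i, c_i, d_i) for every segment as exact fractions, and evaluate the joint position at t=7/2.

Δ: Δ0=-2, Δ1=6
row 1: diag=8, rhs=48; c'=1/8, d'=6
back: M1=6
M: M0=0, M1=6, M2=0
seg 0: a=1, c=M0/2=0, d=(M1−M0)/(6·3)=1/3, b=Δ0−h0·(2M0+M1)/6=-5
seg 1: a=-5, c=M1/2=3, d=(M2−M1)/(6·1)=-1, b=Δ1−h1·(2M1+M2)/6=4
t_q=7/2 → seg 1, τ=1/2; S=-5+4·τ+3·τ²+-1·τ³=-19/8

  seg 0: a=1 b=-5 c=0 d=1/3
  seg 1: a=-5 b=4 c=3 d=-1
S(7/2) = -19/8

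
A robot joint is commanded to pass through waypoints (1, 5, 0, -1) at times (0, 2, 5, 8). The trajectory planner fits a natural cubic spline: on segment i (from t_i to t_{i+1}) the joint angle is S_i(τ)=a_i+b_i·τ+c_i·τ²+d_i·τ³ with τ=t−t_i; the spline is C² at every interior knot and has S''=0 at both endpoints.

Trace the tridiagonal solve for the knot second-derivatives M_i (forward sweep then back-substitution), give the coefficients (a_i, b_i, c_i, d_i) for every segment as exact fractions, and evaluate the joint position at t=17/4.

  seg 0: a=1 b=106/37 c=0 d=-8/37
  seg 1: a=5 b=10/37 c=-48/37 d=217/999
  seg 2: a=0 b=-61/37 c=73/111 d=-73/999
S(17/4) = 3587/2368

Δ: Δ0=2, Δ1=-5/3, Δ2=-1/3
row 1: diag=10, rhs=-22; c'=3/10, d'=-11/5
row 2: denom=12−3·3/10=111/10; d'=(8−3·-11/5)/(111/10)=146/111
back: M2=146/111
back: M1=-11/5−3/10·146/111=-96/37
M: M0=0, M1=-96/37, M2=146/111, M3=0
seg 0: a=1, c=M0/2=0, d=(M1−M0)/(6·2)=-8/37, b=Δ0−h0·(2M0+M1)/6=106/37
seg 1: a=5, c=M1/2=-48/37, d=(M2−M1)/(6·3)=217/999, b=Δ1−h1·(2M1+M2)/6=10/37
seg 2: a=0, c=M2/2=73/111, d=(M3−M2)/(6·3)=-73/999, b=Δ2−h2·(2M2+M3)/6=-61/37
t_q=17/4 → seg 1, τ=9/4; S=5+10/37·τ+-48/37·τ²+217/999·τ³=3587/2368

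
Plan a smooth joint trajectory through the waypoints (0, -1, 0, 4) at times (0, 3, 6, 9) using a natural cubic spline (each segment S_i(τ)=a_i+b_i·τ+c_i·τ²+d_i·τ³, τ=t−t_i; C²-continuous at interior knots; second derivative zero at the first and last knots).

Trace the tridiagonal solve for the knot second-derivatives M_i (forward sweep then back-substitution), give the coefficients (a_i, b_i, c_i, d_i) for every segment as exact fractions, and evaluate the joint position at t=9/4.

  seg 0: a=0 b=-4/9 c=0 d=1/81
  seg 1: a=-1 b=-1/9 c=1/9 d=1/81
  seg 2: a=0 b=8/9 c=2/9 d=-2/81
S(9/4) = -55/64

Δ: Δ0=-1/3, Δ1=1/3, Δ2=4/3
row 1: diag=12, rhs=4; c'=1/4, d'=1/3
row 2: denom=12−3·1/4=45/4; d'=(6−3·1/3)/(45/4)=4/9
back: M2=4/9
back: M1=1/3−1/4·4/9=2/9
M: M0=0, M1=2/9, M2=4/9, M3=0
seg 0: a=0, c=M0/2=0, d=(M1−M0)/(6·3)=1/81, b=Δ0−h0·(2M0+M1)/6=-4/9
seg 1: a=-1, c=M1/2=1/9, d=(M2−M1)/(6·3)=1/81, b=Δ1−h1·(2M1+M2)/6=-1/9
seg 2: a=0, c=M2/2=2/9, d=(M3−M2)/(6·3)=-2/81, b=Δ2−h2·(2M2+M3)/6=8/9
t_q=9/4 → seg 0, τ=9/4; S=0+-4/9·τ+0·τ²+1/81·τ³=-55/64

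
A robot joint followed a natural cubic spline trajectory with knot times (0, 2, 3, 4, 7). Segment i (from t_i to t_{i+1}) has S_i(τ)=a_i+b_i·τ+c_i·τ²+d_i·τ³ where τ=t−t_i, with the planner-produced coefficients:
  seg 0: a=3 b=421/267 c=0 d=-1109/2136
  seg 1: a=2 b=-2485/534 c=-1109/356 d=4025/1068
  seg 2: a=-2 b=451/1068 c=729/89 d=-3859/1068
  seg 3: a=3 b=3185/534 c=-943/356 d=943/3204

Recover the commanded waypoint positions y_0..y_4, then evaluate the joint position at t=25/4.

y_0=3 y_1=2 y_2=-2 y_3=3 y_4=5
S(25/4) = 144963/22784

y_0 = S_0(0) = a_0 = 3
y_1 = S_1(0) = a_1 = 2
y_2 = S_2(0) = a_2 = -2
y_3 = S_3(0) = a_3 = 3
y_4 = S_3(3) = 5
t_q=25/4 is in segment 3 (τ=9/4); S_3(τ)=144963/22784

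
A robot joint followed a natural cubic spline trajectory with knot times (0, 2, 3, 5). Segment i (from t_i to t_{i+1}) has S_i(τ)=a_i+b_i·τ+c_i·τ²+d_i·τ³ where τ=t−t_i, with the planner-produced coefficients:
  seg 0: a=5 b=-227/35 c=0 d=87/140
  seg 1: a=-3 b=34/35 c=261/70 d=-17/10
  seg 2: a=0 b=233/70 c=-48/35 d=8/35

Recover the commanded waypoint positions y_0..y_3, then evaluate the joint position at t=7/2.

y_0 = S_0(0) = a_0 = 5
y_1 = S_1(0) = a_1 = -3
y_2 = S_2(0) = a_2 = 0
y_3 = S_2(2) = 3
t_q=7/2 is in segment 2 (τ=1/2); S_2(τ)=27/20

y_0=5 y_1=-3 y_2=0 y_3=3
S(7/2) = 27/20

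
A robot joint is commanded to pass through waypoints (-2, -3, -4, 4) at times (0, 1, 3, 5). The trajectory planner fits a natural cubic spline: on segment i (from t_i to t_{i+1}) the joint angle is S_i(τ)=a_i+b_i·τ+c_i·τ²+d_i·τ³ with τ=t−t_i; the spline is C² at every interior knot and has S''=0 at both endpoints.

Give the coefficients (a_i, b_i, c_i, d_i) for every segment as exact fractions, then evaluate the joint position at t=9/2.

  seg 0: a=-2 b=-39/44 c=0 d=-5/44
  seg 1: a=-3 b=-27/22 c=-15/44 d=31/88
  seg 2: a=-4 b=18/11 c=39/22 d=-13/44
S(9/2) = 509/352

Δ: Δ0=-1, Δ1=-1/2, Δ2=4
row 1: diag=6, rhs=3; c'=1/3, d'=1/2
row 2: denom=8−2·1/3=22/3; d'=(27−2·1/2)/(22/3)=39/11
back: M2=39/11
back: M1=1/2−1/3·39/11=-15/22
M: M0=0, M1=-15/22, M2=39/11, M3=0
seg 0: a=-2, c=M0/2=0, d=(M1−M0)/(6·1)=-5/44, b=Δ0−h0·(2M0+M1)/6=-39/44
seg 1: a=-3, c=M1/2=-15/44, d=(M2−M1)/(6·2)=31/88, b=Δ1−h1·(2M1+M2)/6=-27/22
seg 2: a=-4, c=M2/2=39/22, d=(M3−M2)/(6·2)=-13/44, b=Δ2−h2·(2M2+M3)/6=18/11
t_q=9/2 → seg 2, τ=3/2; S=-4+18/11·τ+39/22·τ²+-13/44·τ³=509/352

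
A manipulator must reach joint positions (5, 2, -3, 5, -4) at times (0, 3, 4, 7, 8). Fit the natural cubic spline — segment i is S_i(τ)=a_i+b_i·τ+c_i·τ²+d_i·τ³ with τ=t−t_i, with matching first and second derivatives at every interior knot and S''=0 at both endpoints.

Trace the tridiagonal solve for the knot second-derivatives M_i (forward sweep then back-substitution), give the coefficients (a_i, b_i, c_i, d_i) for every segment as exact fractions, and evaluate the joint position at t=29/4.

  seg 0: a=5 b=517/432 c=0 d=-949/3888
  seg 1: a=2 b=-1165/216 c=-949/432 d=373/144
  seg 2: a=-3 b=-871/432 c=301/54 d=-5201/3888
  seg 3: a=5 b=-1013/216 c=-931/144 d=931/432
S(29/4) = 31861/9216

Δ: Δ0=-1, Δ1=-5, Δ2=8/3, Δ3=-9
row 1: diag=8, rhs=-24; c'=1/8, d'=-3
row 2: denom=8−1·1/8=63/8; d'=(46−1·-3)/(63/8)=56/9
row 3: denom=8−3·8/21=48/7; d'=(-70−3·56/9)/(48/7)=-931/72
back: M3=-931/72
back: M2=56/9−8/21·-931/72=301/27
back: M1=-3−1/8·301/27=-949/216
M: M0=0, M1=-949/216, M2=301/27, M3=-931/72, M4=0
seg 0: a=5, c=M0/2=0, d=(M1−M0)/(6·3)=-949/3888, b=Δ0−h0·(2M0+M1)/6=517/432
seg 1: a=2, c=M1/2=-949/432, d=(M2−M1)/(6·1)=373/144, b=Δ1−h1·(2M1+M2)/6=-1165/216
seg 2: a=-3, c=M2/2=301/54, d=(M3−M2)/(6·3)=-5201/3888, b=Δ2−h2·(2M2+M3)/6=-871/432
seg 3: a=5, c=M3/2=-931/144, d=(M4−M3)/(6·1)=931/432, b=Δ3−h3·(2M3+M4)/6=-1013/216
t_q=29/4 → seg 3, τ=1/4; S=5+-1013/216·τ+-931/144·τ²+931/432·τ³=31861/9216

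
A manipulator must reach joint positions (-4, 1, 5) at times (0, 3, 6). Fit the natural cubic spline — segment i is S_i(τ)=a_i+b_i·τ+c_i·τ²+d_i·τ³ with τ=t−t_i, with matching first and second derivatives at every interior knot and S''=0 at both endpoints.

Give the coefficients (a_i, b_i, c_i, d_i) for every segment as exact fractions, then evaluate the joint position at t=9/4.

Δ: Δ0=5/3, Δ1=4/3
row 1: diag=12, rhs=-2; c'=1/4, d'=-1/6
back: M1=-1/6
M: M0=0, M1=-1/6, M2=0
seg 0: a=-4, c=M0/2=0, d=(M1−M0)/(6·3)=-1/108, b=Δ0−h0·(2M0+M1)/6=7/4
seg 1: a=1, c=M1/2=-1/12, d=(M2−M1)/(6·3)=1/108, b=Δ1−h1·(2M1+M2)/6=3/2
t_q=9/4 → seg 0, τ=9/4; S=-4+7/4·τ+0·τ²+-1/108·τ³=-43/256

  seg 0: a=-4 b=7/4 c=0 d=-1/108
  seg 1: a=1 b=3/2 c=-1/12 d=1/108
S(9/4) = -43/256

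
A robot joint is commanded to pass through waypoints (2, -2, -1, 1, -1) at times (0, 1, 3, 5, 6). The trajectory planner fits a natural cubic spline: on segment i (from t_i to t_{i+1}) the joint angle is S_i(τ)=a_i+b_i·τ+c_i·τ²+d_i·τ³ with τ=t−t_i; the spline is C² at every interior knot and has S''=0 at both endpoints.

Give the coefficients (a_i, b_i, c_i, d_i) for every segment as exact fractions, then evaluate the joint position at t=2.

  seg 0: a=2 b=-19/4 c=0 d=3/4
  seg 1: a=-2 b=-5/2 c=9/4 d=-3/8
  seg 2: a=-1 b=2 c=0 d=-1/4
  seg 3: a=1 b=-1 c=-3/2 d=1/2
S(2) = -21/8

Δ: Δ0=-4, Δ1=1/2, Δ2=1, Δ3=-2
row 1: diag=6, rhs=27; c'=1/3, d'=9/2
row 2: denom=8−2·1/3=22/3; d'=(3−2·9/2)/(22/3)=-9/11
row 3: denom=6−2·3/11=60/11; d'=(-18−2·-9/11)/(60/11)=-3
back: M3=-3
back: M2=-9/11−3/11·-3=0
back: M1=9/2−1/3·0=9/2
M: M0=0, M1=9/2, M2=0, M3=-3, M4=0
seg 0: a=2, c=M0/2=0, d=(M1−M0)/(6·1)=3/4, b=Δ0−h0·(2M0+M1)/6=-19/4
seg 1: a=-2, c=M1/2=9/4, d=(M2−M1)/(6·2)=-3/8, b=Δ1−h1·(2M1+M2)/6=-5/2
seg 2: a=-1, c=M2/2=0, d=(M3−M2)/(6·2)=-1/4, b=Δ2−h2·(2M2+M3)/6=2
seg 3: a=1, c=M3/2=-3/2, d=(M4−M3)/(6·1)=1/2, b=Δ3−h3·(2M3+M4)/6=-1
t_q=2 → seg 1, τ=1; S=-2+-5/2·τ+9/4·τ²+-3/8·τ³=-21/8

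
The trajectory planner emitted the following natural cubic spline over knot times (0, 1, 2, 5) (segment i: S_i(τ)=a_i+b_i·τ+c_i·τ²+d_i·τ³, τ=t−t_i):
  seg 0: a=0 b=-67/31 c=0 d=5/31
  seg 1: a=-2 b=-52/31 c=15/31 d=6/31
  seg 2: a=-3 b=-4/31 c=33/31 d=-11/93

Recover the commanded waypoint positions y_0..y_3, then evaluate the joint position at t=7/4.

y_0 = S_0(0) = a_0 = 0
y_1 = S_1(0) = a_1 = -2
y_2 = S_2(0) = a_2 = -3
y_3 = S_2(3) = 3
t_q=7/4 is in segment 1 (τ=3/4); S_1(τ)=-2881/992

y_0=0 y_1=-2 y_2=-3 y_3=3
S(7/4) = -2881/992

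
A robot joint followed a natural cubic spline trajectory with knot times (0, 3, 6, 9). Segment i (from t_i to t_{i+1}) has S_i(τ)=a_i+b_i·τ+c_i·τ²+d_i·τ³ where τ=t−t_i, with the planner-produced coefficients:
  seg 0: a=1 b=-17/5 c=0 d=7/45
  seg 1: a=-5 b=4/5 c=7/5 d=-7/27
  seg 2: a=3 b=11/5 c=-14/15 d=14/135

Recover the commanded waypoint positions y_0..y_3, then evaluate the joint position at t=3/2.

y_0=1 y_1=-5 y_2=3 y_3=4
S(3/2) = -143/40

y_0 = S_0(0) = a_0 = 1
y_1 = S_1(0) = a_1 = -5
y_2 = S_2(0) = a_2 = 3
y_3 = S_2(3) = 4
t_q=3/2 is in segment 0 (τ=3/2); S_0(τ)=-143/40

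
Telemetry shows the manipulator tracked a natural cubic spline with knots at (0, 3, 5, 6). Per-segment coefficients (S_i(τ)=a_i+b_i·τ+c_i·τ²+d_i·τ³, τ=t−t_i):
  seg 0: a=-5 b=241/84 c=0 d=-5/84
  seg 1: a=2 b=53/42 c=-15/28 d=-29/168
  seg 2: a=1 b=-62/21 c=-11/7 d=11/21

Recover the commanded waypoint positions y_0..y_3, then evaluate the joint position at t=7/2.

y_0 = S_0(0) = a_0 = -5
y_1 = S_1(0) = a_1 = 2
y_2 = S_2(0) = a_2 = 1
y_3 = S_2(1) = -3
t_q=7/2 is in segment 1 (τ=1/2); S_1(τ)=1109/448

y_0=-5 y_1=2 y_2=1 y_3=-3
S(7/2) = 1109/448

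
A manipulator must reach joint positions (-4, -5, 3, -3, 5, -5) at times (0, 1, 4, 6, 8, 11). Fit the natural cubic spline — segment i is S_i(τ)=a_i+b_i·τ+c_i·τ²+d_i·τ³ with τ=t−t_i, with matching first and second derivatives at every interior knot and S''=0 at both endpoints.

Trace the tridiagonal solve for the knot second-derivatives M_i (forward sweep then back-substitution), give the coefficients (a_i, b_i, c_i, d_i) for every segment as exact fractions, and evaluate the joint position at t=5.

  seg 0: a=-4 b=-793/423 c=0 d=370/423
  seg 1: a=-5 b=317/423 c=370/141 d=-2519/3807
  seg 2: a=3 b=-580/423 c=-1409/423 d=2129/1692
  seg 3: a=-3 b=19/47 c=3569/846 d=-512/423
  seg 4: a=5 b=1165/423 c=-2575/846 d=2575/7614
S(5) = -751/1692

Δ: Δ0=-1, Δ1=8/3, Δ2=-3, Δ3=4, Δ4=-10/3
row 1: diag=8, rhs=22; c'=3/8, d'=11/4
row 2: denom=10−3·3/8=71/8; d'=(-34−3·11/4)/(71/8)=-338/71
row 3: denom=8−2·16/71=536/71; d'=(42−2·-338/71)/(536/71)=1829/268
row 4: denom=10−2·71/268=1269/134; d'=(-44−2·1829/268)/(1269/134)=-2575/423
back: M4=-2575/423
back: M3=1829/268−71/268·-2575/423=3569/423
back: M2=-338/71−16/71·3569/423=-2818/423
back: M1=11/4−3/8·-2818/423=740/141
M: M0=0, M1=740/141, M2=-2818/423, M3=3569/423, M4=-2575/423, M5=0
seg 0: a=-4, c=M0/2=0, d=(M1−M0)/(6·1)=370/423, b=Δ0−h0·(2M0+M1)/6=-793/423
seg 1: a=-5, c=M1/2=370/141, d=(M2−M1)/(6·3)=-2519/3807, b=Δ1−h1·(2M1+M2)/6=317/423
seg 2: a=3, c=M2/2=-1409/423, d=(M3−M2)/(6·2)=2129/1692, b=Δ2−h2·(2M2+M3)/6=-580/423
seg 3: a=-3, c=M3/2=3569/846, d=(M4−M3)/(6·2)=-512/423, b=Δ3−h3·(2M3+M4)/6=19/47
seg 4: a=5, c=M4/2=-2575/846, d=(M5−M4)/(6·3)=2575/7614, b=Δ4−h4·(2M4+M5)/6=1165/423
t_q=5 → seg 2, τ=1; S=3+-580/423·τ+-1409/423·τ²+2129/1692·τ³=-751/1692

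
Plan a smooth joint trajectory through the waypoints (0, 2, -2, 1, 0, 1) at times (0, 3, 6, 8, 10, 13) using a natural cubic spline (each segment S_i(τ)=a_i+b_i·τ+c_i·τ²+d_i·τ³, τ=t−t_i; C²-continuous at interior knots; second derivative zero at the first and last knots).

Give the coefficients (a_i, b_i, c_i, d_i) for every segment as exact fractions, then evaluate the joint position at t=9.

  seg 0: a=0 b=332/221 c=0 d=-554/5967
  seg 1: a=2 b=-222/221 c=-554/663 d=1444/5967
  seg 2: a=-2 b=114/221 c=890/663 d=-2255/5304
  seg 3: a=1 b=1039/1326 c=-3205/2652 d=501/1768
  seg 4: a=0 b=-431/663 c=326/663 d=-326/5967
S(9) = 4553/5304

Δ: Δ0=2/3, Δ1=-4/3, Δ2=3/2, Δ3=-1/2, Δ4=1/3
row 1: diag=12, rhs=-12; c'=1/4, d'=-1
row 2: denom=10−3·1/4=37/4; d'=(17−3·-1)/(37/4)=80/37
row 3: denom=8−2·8/37=280/37; d'=(-12−2·80/37)/(280/37)=-151/70
row 4: denom=10−2·37/140=663/70; d'=(5−2·-151/70)/(663/70)=652/663
back: M4=652/663
back: M3=-151/70−37/140·652/663=-3205/1326
back: M2=80/37−8/37·-3205/1326=1780/663
back: M1=-1−1/4·1780/663=-1108/663
M: M0=0, M1=-1108/663, M2=1780/663, M3=-3205/1326, M4=652/663, M5=0
seg 0: a=0, c=M0/2=0, d=(M1−M0)/(6·3)=-554/5967, b=Δ0−h0·(2M0+M1)/6=332/221
seg 1: a=2, c=M1/2=-554/663, d=(M2−M1)/(6·3)=1444/5967, b=Δ1−h1·(2M1+M2)/6=-222/221
seg 2: a=-2, c=M2/2=890/663, d=(M3−M2)/(6·2)=-2255/5304, b=Δ2−h2·(2M2+M3)/6=114/221
seg 3: a=1, c=M3/2=-3205/2652, d=(M4−M3)/(6·2)=501/1768, b=Δ3−h3·(2M3+M4)/6=1039/1326
seg 4: a=0, c=M4/2=326/663, d=(M5−M4)/(6·3)=-326/5967, b=Δ4−h4·(2M4+M5)/6=-431/663
t_q=9 → seg 3, τ=1; S=1+1039/1326·τ+-3205/2652·τ²+501/1768·τ³=4553/5304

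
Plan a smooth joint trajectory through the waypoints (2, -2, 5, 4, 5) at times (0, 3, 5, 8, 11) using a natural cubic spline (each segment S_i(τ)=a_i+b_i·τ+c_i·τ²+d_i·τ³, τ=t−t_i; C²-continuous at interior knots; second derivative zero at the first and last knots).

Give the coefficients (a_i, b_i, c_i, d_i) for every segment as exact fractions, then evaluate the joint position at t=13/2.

Δ: Δ0=-4/3, Δ1=7/2, Δ2=-1/3, Δ3=1/3
row 1: diag=10, rhs=29; c'=1/5, d'=29/10
row 2: denom=10−2·1/5=48/5; d'=(-23−2·29/10)/(48/5)=-3
row 3: denom=12−3·5/16=177/16; d'=(4−3·-3)/(177/16)=208/177
back: M3=208/177
back: M2=-3−5/16·208/177=-596/177
back: M1=29/10−1/5·-596/177=1265/354
M: M0=0, M1=1265/354, M2=-596/177, M3=208/177, M4=0
seg 0: a=2, c=M0/2=0, d=(M1−M0)/(6·3)=1265/6372, b=Δ0−h0·(2M0+M1)/6=-2209/708
seg 1: a=-2, c=M1/2=1265/708, d=(M2−M1)/(6·2)=-273/472, b=Δ1−h1·(2M1+M2)/6=793/354
seg 2: a=5, c=M2/2=-298/177, d=(M3−M2)/(6·3)=134/531, b=Δ2−h2·(2M2+M3)/6=433/177
seg 3: a=4, c=M3/2=104/177, d=(M4−M3)/(6·3)=-104/1593, b=Δ3−h3·(2M3+M4)/6=-149/177
t_q=13/2 → seg 2, τ=3/2; S=5+433/177·τ+-298/177·τ²+134/531·τ³=1353/236

  seg 0: a=2 b=-2209/708 c=0 d=1265/6372
  seg 1: a=-2 b=793/354 c=1265/708 d=-273/472
  seg 2: a=5 b=433/177 c=-298/177 d=134/531
  seg 3: a=4 b=-149/177 c=104/177 d=-104/1593
S(13/2) = 1353/236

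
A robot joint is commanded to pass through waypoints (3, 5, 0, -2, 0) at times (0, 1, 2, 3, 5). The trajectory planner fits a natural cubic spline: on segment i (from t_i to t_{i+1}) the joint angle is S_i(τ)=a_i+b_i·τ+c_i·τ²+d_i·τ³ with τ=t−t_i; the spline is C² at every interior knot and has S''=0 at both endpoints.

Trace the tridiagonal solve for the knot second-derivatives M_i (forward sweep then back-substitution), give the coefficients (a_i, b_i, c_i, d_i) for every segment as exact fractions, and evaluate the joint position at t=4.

Δ: Δ0=2, Δ1=-5, Δ2=-2, Δ3=1
row 1: diag=4, rhs=-42; c'=1/4, d'=-21/2
row 2: denom=4−1·1/4=15/4; d'=(18−1·-21/2)/(15/4)=38/5
row 3: denom=6−1·4/15=86/15; d'=(18−1·38/5)/(86/15)=78/43
back: M3=78/43
back: M2=38/5−4/15·78/43=306/43
back: M1=-21/2−1/4·306/43=-528/43
M: M0=0, M1=-528/43, M2=306/43, M3=78/43, M4=0
seg 0: a=3, c=M0/2=0, d=(M1−M0)/(6·1)=-88/43, b=Δ0−h0·(2M0+M1)/6=174/43
seg 1: a=5, c=M1/2=-264/43, d=(M2−M1)/(6·1)=139/43, b=Δ1−h1·(2M1+M2)/6=-90/43
seg 2: a=0, c=M2/2=153/43, d=(M3−M2)/(6·1)=-38/43, b=Δ2−h2·(2M2+M3)/6=-201/43
seg 3: a=-2, c=M3/2=39/43, d=(M4−M3)/(6·2)=-13/86, b=Δ3−h3·(2M3+M4)/6=-9/43
t_q=4 → seg 3, τ=1; S=-2+-9/43·τ+39/43·τ²+-13/86·τ³=-125/86

  seg 0: a=3 b=174/43 c=0 d=-88/43
  seg 1: a=5 b=-90/43 c=-264/43 d=139/43
  seg 2: a=0 b=-201/43 c=153/43 d=-38/43
  seg 3: a=-2 b=-9/43 c=39/43 d=-13/86
S(4) = -125/86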